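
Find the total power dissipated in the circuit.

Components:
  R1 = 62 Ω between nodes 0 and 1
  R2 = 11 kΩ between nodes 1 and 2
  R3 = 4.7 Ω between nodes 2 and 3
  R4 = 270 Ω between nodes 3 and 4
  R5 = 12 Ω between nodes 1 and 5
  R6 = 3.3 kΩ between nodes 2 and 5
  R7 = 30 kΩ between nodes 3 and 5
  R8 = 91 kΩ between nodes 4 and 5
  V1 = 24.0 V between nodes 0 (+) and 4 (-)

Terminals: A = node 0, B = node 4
Nodal analysis, taking node 4 as the 0 V reference.
Source V1 fixes V_0 = 24 V.
KCL at each unknown node (sum of currents leaving = 0; resistances in Ω):
  Node 1: (V_1 - 24)/62 + (V_1 - V_2)/11000 + (V_1 - V_5)/12 = 0
  Node 2: (V_2 - V_1)/11000 + (V_2 - V_3)/4.7 + (V_2 - V_5)/3300 = 0
  Node 3: (V_3 - V_2)/4.7 + (V_3 - 0)/270 + (V_3 - V_5)/30000 = 0
  Node 5: (V_5 - V_1)/12 + (V_5 - V_2)/3300 + (V_5 - V_3)/30000 + (V_5 - 0)/91000 = 0
Collecting terms (coefficients in siemens):
  0.09955·V_1 - 0.00009091·V_2 - 0.08333·V_5 = 0.3871
  0.2132·V_2 - 0.00009091·V_1 - 0.2128·V_3 - 0.000303·V_5 = 0
  0.2165·V_3 - 0.2128·V_2 - 0.00003333·V_5 = 0
  0.08368·V_5 - 0.08333·V_1 - 0.000303·V_2 - 0.00003333·V_3 = 0
Solving these 4 simultaneous equations (Gaussian elimination) gives:
  V_1 = 23.43 V, V_2 = 2.451 V, V_3 = 2.413 V, V_5 = 23.34 V
Power in each resistor, P = (ΔV)²/R:
  P_R1 = (24 - 23.43)²/62 = 0.005239 W
  P_R2 = (23.43 - 2.451)²/11000 = 0.04001 W
  P_R3 = (2.451 - 2.413)²/4.7 = 0.000319 W
  P_R4 = (2.413 - 0)²/270 = 0.02156 W
  P_R5 = (23.43 - 23.34)²/12 = 0.0006368 W
  P_R6 = (2.451 - 23.34)²/3300 = 0.1323 W
  P_R7 = (2.413 - 23.34)²/30000 = 0.0146 W
  P_R8 = (0 - 23.34)²/91000 = 0.005988 W
P_total = P_R1 + P_R2 + P_R3 + P_R4 + P_R5 + P_R6 + P_R7 + P_R8 = 0.2206 W

Final answer: 0.2206 W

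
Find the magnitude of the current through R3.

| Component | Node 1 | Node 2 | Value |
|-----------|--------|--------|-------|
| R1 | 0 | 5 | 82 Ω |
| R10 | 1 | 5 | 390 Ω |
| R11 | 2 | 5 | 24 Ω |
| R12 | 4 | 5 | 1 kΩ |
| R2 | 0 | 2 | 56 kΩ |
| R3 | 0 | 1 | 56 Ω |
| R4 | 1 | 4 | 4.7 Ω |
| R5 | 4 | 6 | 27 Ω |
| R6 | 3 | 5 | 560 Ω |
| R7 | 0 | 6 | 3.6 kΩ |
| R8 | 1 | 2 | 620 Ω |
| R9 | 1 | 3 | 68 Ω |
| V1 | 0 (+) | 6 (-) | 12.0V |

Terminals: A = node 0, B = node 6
Nodal analysis, taking node 6 as the 0 V reference.
Source V1 fixes V_0 = 12 V.
KCL at each unknown node (sum of currents leaving = 0; resistances in Ω):
  Node 1: (V_1 - 12)/56 + (V_1 - V_4)/4.7 + (V_1 - V_2)/620 + (V_1 - V_3)/68 + (V_1 - V_5)/390 = 0
  Node 2: (V_2 - 12)/56000 + (V_2 - V_1)/620 + (V_2 - V_5)/24 = 0
  Node 3: (V_3 - V_5)/560 + (V_3 - V_1)/68 = 0
  Node 4: (V_4 - V_1)/4.7 + (V_4 - 0)/27 + (V_4 - V_5)/1000 = 0
  Node 5: (V_5 - 12)/82 + (V_5 - V_3)/560 + (V_5 - V_1)/390 + (V_5 - V_2)/24 + (V_5 - V_4)/1000 = 0
Collecting terms (coefficients in siemens):
  0.2495·V_1 - 0.001613·V_2 - 0.01471·V_3 - 0.2128·V_4 - 0.002564·V_5 = 0.2143
  0.0433·V_2 - 0.001613·V_1 - 0.04167·V_5 = 0.0002143
  0.01649·V_3 - 0.01471·V_1 - 0.001786·V_5 = 0
  0.2508·V_4 - 0.2128·V_1 - 0.001·V_5 = 0
  0.05921·V_5 - 0.002564·V_1 - 0.04167·V_2 - 0.001786·V_3 - 0.001·V_4 = 0.1463
Solving these 5 simultaneous equations (Gaussian elimination) gives:
  V_1 = 4.949 V, V_2 = 9.295 V, V_3 = 5.438 V, V_4 = 4.236 V
  V_5 = 9.462 V
I_R3 = (V_0 - V_1)/R3 = (12 - 4.949)/56 = 0.1259 A
|I_R3| = 0.1259 A

Final answer: |I_R3| = 0.1259 A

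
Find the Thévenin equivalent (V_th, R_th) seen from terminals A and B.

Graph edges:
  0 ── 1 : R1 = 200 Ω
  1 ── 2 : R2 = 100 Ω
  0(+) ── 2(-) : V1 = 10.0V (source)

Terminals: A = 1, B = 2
Step 1 — V_th is the open-circuit voltage V_A - V_B (nothing connected across the terminals).
Nodal analysis, taking node 2 as the 0 V reference.
Source V1 fixes V_0 = 10 V.
KCL at each unknown node (sum of currents leaving = 0; resistances in Ω):
  Node 1: (V_1 - 10)/200 + (V_1 - 0)/100 = 0
Collecting terms: 0.015 × V_1 = 0.05  =>  V_1 = 3.333 V
V_th = V_1 - V_2 = 3.333 - 0 = 3.333 V
Step 2 — R_th: zero the source — replace V1 by a short circuit (node 2 merges into node 0) — and find the resistance seen between A (node 1) and B (node 0).
Reduce the network between node 1 (A) and node 0 (B) by series/parallel combination:
  Rp1 = R1 ‖ R2 (parallel, both between nodes 0 and 1) = 1/(1/200 + 1/100) = 66.67 Ω
R_th = 66.67 Ω

Final answer: V_th = 3.333 V, R_th = 66.67 Ω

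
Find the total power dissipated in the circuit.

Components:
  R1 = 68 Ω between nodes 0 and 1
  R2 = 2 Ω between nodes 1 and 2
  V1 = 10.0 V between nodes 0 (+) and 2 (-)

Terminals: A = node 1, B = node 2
Nodal analysis, taking node 2 as the 0 V reference.
Source V1 fixes V_0 = 10 V.
KCL at each unknown node (sum of currents leaving = 0; resistances in Ω):
  Node 1: (V_1 - 10)/68 + (V_1 - 0)/2 = 0
Collecting terms: 0.5147 × V_1 = 0.1471  =>  V_1 = 0.2857 V
Power in each resistor, P = (ΔV)²/R:
  P_R1 = (10 - 0.2857)²/68 = 1.388 W
  P_R2 = (0.2857 - 0)²/2 = 0.04082 W
P_total = P_R1 + P_R2 = 1.429 W

Final answer: 1.429 W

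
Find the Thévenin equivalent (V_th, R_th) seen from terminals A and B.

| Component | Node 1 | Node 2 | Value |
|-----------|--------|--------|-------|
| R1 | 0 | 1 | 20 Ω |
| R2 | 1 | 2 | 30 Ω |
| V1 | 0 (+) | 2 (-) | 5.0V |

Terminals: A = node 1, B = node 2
Step 1 — V_th is the open-circuit voltage V_A - V_B (nothing connected across the terminals).
Nodal analysis, taking node 2 as the 0 V reference.
Source V1 fixes V_0 = 5 V.
KCL at each unknown node (sum of currents leaving = 0; resistances in Ω):
  Node 1: (V_1 - 5)/20 + (V_1 - 0)/30 = 0
Collecting terms: 0.08333 × V_1 = 0.25  =>  V_1 = 3 V
V_th = V_1 - V_2 = 3 - 0 = 3 V
Step 2 — R_th: zero the source — replace V1 by a short circuit (node 2 merges into node 0) — and find the resistance seen between A (node 1) and B (node 0).
Reduce the network between node 1 (A) and node 0 (B) by series/parallel combination:
  Rp1 = R1 ‖ R2 (parallel, both between nodes 0 and 1) = 1/(1/20 + 1/30) = 12 Ω
R_th = 12 Ω

Final answer: V_th = 3 V, R_th = 12 Ω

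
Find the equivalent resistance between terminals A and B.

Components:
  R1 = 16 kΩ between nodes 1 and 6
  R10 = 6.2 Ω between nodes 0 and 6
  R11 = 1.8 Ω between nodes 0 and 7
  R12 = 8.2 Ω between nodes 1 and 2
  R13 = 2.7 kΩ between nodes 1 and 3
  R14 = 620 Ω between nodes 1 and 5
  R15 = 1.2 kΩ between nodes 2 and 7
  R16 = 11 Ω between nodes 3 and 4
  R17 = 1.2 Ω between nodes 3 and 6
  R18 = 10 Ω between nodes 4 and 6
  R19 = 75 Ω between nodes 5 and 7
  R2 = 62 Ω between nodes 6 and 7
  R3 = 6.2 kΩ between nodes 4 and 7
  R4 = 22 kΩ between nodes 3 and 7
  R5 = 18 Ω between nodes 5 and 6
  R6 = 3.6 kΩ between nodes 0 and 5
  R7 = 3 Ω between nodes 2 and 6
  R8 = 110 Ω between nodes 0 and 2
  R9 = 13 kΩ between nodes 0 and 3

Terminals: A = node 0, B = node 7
The network is not a plain series/parallel combination. Inject a 1 A test current into terminal A (node 0) and return it from terminal B (node 7); then R_eq = V_A / (1 A).
Nodal analysis, taking node 7 as the 0 V reference.
Current source I_test pushes 1 A into node 0 and draws it out of node 7.
KCL at each unknown node (sum of currents leaving = 0; resistances in Ω):
  Node 0: (V_0 - V_5)/3600 + (V_0 - V_2)/110 + (V_0 - V_3)/13000 + (V_0 - V_6)/6.2 + (V_0 - 0)/1.8 - 1 = 0
  Node 1: (V_1 - V_6)/16000 + (V_1 - V_2)/8.2 + (V_1 - V_3)/2700 + (V_1 - V_5)/620 = 0
  Node 2: (V_2 - V_0)/110 + (V_2 - V_1)/8.2 + (V_2 - V_6)/3 + (V_2 - 0)/1200 = 0
  Node 3: (V_3 - V_0)/13000 + (V_3 - V_1)/2700 + (V_3 - 0)/22000 + (V_3 - V_4)/11 + (V_3 - V_6)/1.2 = 0
  Node 4: (V_4 - V_3)/11 + (V_4 - 0)/6200 + (V_4 - V_6)/10 = 0
  Node 5: (V_5 - V_0)/3600 + (V_5 - V_1)/620 + (V_5 - V_6)/18 + (V_5 - 0)/75 = 0
  Node 6: (V_6 - V_0)/6.2 + (V_6 - V_1)/16000 + (V_6 - V_2)/3 + (V_6 - V_3)/1.2 + (V_6 - V_4)/10 + (V_6 - V_5)/18 + (V_6 - 0)/62 = 0
Collecting terms (coefficients in siemens):
  0.7263·V_0 - 0.009091·V_2 - 0.00007692·V_3 - 0.0002778·V_5 - 0.1613·V_6 = 1
  0.124·V_1 - 0.122·V_2 - 0.0003704·V_3 - 0.001613·V_5 - 0.0000625·V_6 = 0
  0.4652·V_2 - 0.009091·V_0 - 0.122·V_1 - 0.3333·V_6 = 0
  0.9247·V_3 - 0.00007692·V_0 - 0.0003704·V_1 - 0.09091·V_4 - 0.8333·V_6 = 0
  0.1911·V_4 - 0.09091·V_3 - 0.1·V_6 = 0
  0.07078·V_5 - 0.0002778·V_0 - 0.001613·V_1 - 0.05556·V_6 = 0
  1.5·V_6 - 0.1613·V_0 - 0.0000625·V_1 - 0.3333·V_2 - 0.8333·V_3 - 0.1·V_4 - 0.05556·V_5 = 0
Solving these 7 simultaneous equations (Gaussian elimination) gives:
  V_0 = 1.725 V, V_1 = 1.48 V, V_2 = 1.484 V, V_3 = 1.482 V
  V_4 = 1.481 V, V_5 = 1.204 V, V_6 = 1.483 V
R_eq = V_0 / 1 A = 1.725 Ω

Final answer: 1.725 Ω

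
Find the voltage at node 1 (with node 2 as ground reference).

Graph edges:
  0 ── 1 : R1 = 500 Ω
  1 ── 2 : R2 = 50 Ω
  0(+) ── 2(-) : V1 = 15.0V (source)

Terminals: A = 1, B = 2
Nodal analysis, taking node 2 as the 0 V reference.
Source V1 fixes V_0 = 15 V.
KCL at each unknown node (sum of currents leaving = 0; resistances in Ω):
  Node 1: (V_1 - 15)/500 + (V_1 - 0)/50 = 0
Collecting terms: 0.022 × V_1 = 0.03  =>  V_1 = 1.364 V
The requested potential is V_1 = 1.364 V.

Final answer: V_1 = 1.364 V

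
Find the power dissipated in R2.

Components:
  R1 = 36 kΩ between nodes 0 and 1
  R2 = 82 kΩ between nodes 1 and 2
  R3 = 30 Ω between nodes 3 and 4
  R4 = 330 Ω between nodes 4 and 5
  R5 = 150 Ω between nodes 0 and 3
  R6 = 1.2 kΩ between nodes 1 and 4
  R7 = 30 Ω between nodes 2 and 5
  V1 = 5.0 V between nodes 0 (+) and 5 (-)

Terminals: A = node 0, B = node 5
Nodal analysis, taking node 5 as the 0 V reference.
Source V1 fixes V_0 = 5 V.
KCL at each unknown node (sum of currents leaving = 0; resistances in Ω):
  Node 1: (V_1 - 5)/36000 + (V_1 - V_2)/82000 + (V_1 - V_4)/1200 = 0
  Node 2: (V_2 - V_1)/82000 + (V_2 - 0)/30 = 0
  Node 3: (V_3 - V_4)/30 + (V_3 - 5)/150 = 0
  Node 4: (V_4 - V_3)/30 + (V_4 - 0)/330 + (V_4 - V_1)/1200 = 0
Collecting terms (coefficients in siemens):
  0.0008733·V_1 - 0.0000122·V_2 - 0.0008333·V_4 = 0.0001389
  0.03335·V_2 - 0.0000122·V_1 = 0
  0.04·V_3 - 0.03333·V_4 = 0.03333
  0.0372·V_4 - 0.0008333·V_1 - 0.03333·V_3 = 0
Solving these 4 simultaneous equations (Gaussian elimination) gives:
  V_1 = 3.247 V, V_2 = 0.001188 V, V_3 = 3.53 V, V_4 = 3.236 V
I_R2 = (V_1 - V_2)/R2 = (3.247 - 0.001188)/82000 = 0.00003959 A
P_R2 = I_R2² × R2 = (0.00003959)² × 82000 = 0.0001285 W

Final answer: 0.0001285 W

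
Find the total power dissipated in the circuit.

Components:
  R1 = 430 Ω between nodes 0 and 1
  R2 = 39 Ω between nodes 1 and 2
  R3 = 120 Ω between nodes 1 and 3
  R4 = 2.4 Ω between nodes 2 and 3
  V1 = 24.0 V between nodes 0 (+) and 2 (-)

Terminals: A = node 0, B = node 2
Nodal analysis, taking node 2 as the 0 V reference.
Source V1 fixes V_0 = 24 V.
KCL at each unknown node (sum of currents leaving = 0; resistances in Ω):
  Node 1: (V_1 - 24)/430 + (V_1 - 0)/39 + (V_1 - V_3)/120 = 0
  Node 3: (V_3 - V_1)/120 + (V_3 - 0)/2.4 = 0
Collecting terms (coefficients in siemens):
  0.0363·V_1 - 0.008333·V_3 = 0.05581
  0.425·V_3 - 0.008333·V_1 = 0
Determinant D = (0.0363)(0.425) - (-0.008333)(-0.008333) = 0.01536
V_1 = [(0.05581)(0.425) - (-0.008333)(0)]/D = 1.545 V
V_3 = [(0.0363)(0) - (0.05581)(-0.008333)]/D = 0.03028 V
Power in each resistor, P = (ΔV)²/R:
  P_R1 = (24 - 1.545)²/430 = 1.173 W
  P_R2 = (1.545 - 0)²/39 = 0.06117 W
  P_R3 = (1.545 - 0.03028)²/120 = 0.01911 W
  P_R4 = (0 - 0.03028)²/2.4 = 0.0003822 W
P_total = P_R1 + P_R2 + P_R3 + P_R4 = 1.253 W

Final answer: 1.253 W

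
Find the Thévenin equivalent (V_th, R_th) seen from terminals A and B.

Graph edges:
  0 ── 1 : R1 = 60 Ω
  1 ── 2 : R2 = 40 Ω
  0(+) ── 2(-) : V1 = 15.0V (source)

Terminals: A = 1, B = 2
Step 1 — V_th is the open-circuit voltage V_A - V_B (nothing connected across the terminals).
Nodal analysis, taking node 2 as the 0 V reference.
Source V1 fixes V_0 = 15 V.
KCL at each unknown node (sum of currents leaving = 0; resistances in Ω):
  Node 1: (V_1 - 15)/60 + (V_1 - 0)/40 = 0
Collecting terms: 0.04167 × V_1 = 0.25  =>  V_1 = 6 V
V_th = V_1 - V_2 = 6 - 0 = 6 V
Step 2 — R_th: zero the source — replace V1 by a short circuit (node 2 merges into node 0) — and find the resistance seen between A (node 1) and B (node 0).
Reduce the network between node 1 (A) and node 0 (B) by series/parallel combination:
  Rp1 = R1 ‖ R2 (parallel, both between nodes 0 and 1) = 1/(1/60 + 1/40) = 24 Ω
R_th = 24 Ω

Final answer: V_th = 6 V, R_th = 24 Ω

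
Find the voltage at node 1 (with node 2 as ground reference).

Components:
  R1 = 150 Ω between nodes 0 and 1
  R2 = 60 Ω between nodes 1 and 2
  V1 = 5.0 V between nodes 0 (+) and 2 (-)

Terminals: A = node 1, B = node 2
Nodal analysis, taking node 2 as the 0 V reference.
Source V1 fixes V_0 = 5 V.
KCL at each unknown node (sum of currents leaving = 0; resistances in Ω):
  Node 1: (V_1 - 5)/150 + (V_1 - 0)/60 = 0
Collecting terms: 0.02333 × V_1 = 0.03333  =>  V_1 = 1.429 V
The requested potential is V_1 = 1.429 V.

Final answer: V_1 = 1.429 V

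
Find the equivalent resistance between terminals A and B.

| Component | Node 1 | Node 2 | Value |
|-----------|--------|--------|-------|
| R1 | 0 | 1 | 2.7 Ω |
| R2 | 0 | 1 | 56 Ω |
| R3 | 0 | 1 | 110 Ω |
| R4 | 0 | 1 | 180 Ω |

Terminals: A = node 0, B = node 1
Reduce the network between node 0 (A) and node 1 (B) by series/parallel combination:
  Rp1 = R1 ‖ R2 ‖ R3 ‖ R4 (parallel, all between nodes 0 and 1) = 1/(1/2.7 + 1/56 + 1/110 + 1/180) = 2.482 Ω
R_eq = 2.482 Ω

Final answer: 2.482 Ω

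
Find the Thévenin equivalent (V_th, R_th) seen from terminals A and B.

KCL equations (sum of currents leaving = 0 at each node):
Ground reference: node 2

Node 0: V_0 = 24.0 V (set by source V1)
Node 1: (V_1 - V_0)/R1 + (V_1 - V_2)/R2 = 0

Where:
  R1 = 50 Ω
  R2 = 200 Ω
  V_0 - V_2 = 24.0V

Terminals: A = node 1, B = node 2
Step 1 — V_th is the open-circuit voltage V_A - V_B (nothing connected across the terminals).
Nodal analysis, taking node 2 as the 0 V reference.
Source V1 fixes V_0 = 24 V.
KCL at each unknown node (sum of currents leaving = 0; resistances in Ω):
  Node 1: (V_1 - 24)/50 + (V_1 - 0)/200 = 0
Collecting terms: 0.025 × V_1 = 0.48  =>  V_1 = 19.2 V
V_th = V_1 - V_2 = 19.2 - 0 = 19.2 V
Step 2 — R_th: zero the source — replace V1 by a short circuit (node 2 merges into node 0) — and find the resistance seen between A (node 1) and B (node 0).
Reduce the network between node 1 (A) and node 0 (B) by series/parallel combination:
  Rp1 = R1 ‖ R2 (parallel, both between nodes 0 and 1) = 1/(1/50 + 1/200) = 40 Ω
R_th = 40 Ω

Final answer: V_th = 19.2 V, R_th = 40 Ω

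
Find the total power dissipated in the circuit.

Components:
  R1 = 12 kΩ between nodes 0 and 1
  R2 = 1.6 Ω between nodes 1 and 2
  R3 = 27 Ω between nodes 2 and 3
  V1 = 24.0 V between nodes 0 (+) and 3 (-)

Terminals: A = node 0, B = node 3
Nodal analysis, taking node 3 as the 0 V reference.
Source V1 fixes V_0 = 24 V.
KCL at each unknown node (sum of currents leaving = 0; resistances in Ω):
  Node 1: (V_1 - 24)/12000 + (V_1 - V_2)/1.6 = 0
  Node 2: (V_2 - V_1)/1.6 + (V_2 - 0)/27 = 0
Collecting terms (coefficients in siemens):
  0.6251·V_1 - 0.625·V_2 = 0.002
  0.662·V_2 - 0.625·V_1 = 0
Determinant D = (0.6251)(0.662) - (-0.625)(-0.625) = 0.0232
V_1 = [(0.002)(0.662) - (-0.625)(0)]/D = 0.05706 V
V_2 = [(0.6251)(0) - (0.002)(-0.625)]/D = 0.05387 V
Power in each resistor, P = (ΔV)²/R:
  P_R1 = (24 - 0.05706)²/12000 = 0.04777 W
  P_R2 = (0.05706 - 0.05387)²/1.6 = 0.00000637 W
  P_R3 = (0.05387 - 0)²/27 = 0.0001075 W
P_total = P_R1 + P_R2 + P_R3 = 0.04789 W

Final answer: 0.04789 W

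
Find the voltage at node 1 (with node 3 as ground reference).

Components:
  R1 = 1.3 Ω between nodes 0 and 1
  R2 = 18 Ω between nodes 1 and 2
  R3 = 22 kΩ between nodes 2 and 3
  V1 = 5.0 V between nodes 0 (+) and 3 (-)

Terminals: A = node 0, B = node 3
Nodal analysis, taking node 3 as the 0 V reference.
Source V1 fixes V_0 = 5 V.
KCL at each unknown node (sum of currents leaving = 0; resistances in Ω):
  Node 1: (V_1 - 5)/1.3 + (V_1 - V_2)/18 = 0
  Node 2: (V_2 - V_1)/18 + (V_2 - 0)/22000 = 0
Collecting terms (coefficients in siemens):
  0.8248·V_1 - 0.05556·V_2 = 3.846
  0.0556·V_2 - 0.05556·V_1 = 0
Determinant D = (0.8248)(0.0556) - (-0.05556)(-0.05556) = 0.04277
V_1 = [(3.846)(0.0556) - (-0.05556)(0)]/D = 5 V
V_2 = [(0.8248)(0) - (3.846)(-0.05556)]/D = 4.996 V
The requested potential is V_1 = 5 V.

Final answer: V_1 = 5 V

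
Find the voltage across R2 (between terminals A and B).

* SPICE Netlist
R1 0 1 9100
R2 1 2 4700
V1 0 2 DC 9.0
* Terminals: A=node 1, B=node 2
R1 and R2 are in series across V1 (node 0 → node 1 → node 2), and the output A–B is taken across R2, so this is a voltage divider.
Series current: I = V1/(R1 + R2) = 9/(9100 + 4700) = 9/13800 = 0.0006522 A
V_R2 = I × R2 = V1 × R2/(R1 + R2) = 9 × 4700/13800 = 3.065 V

Final answer: 3.065 V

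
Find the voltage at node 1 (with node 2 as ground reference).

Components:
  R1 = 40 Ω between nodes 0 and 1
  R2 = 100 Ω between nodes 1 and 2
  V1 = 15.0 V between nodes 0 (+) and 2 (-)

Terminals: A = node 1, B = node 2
Nodal analysis, taking node 2 as the 0 V reference.
Source V1 fixes V_0 = 15 V.
KCL at each unknown node (sum of currents leaving = 0; resistances in Ω):
  Node 1: (V_1 - 15)/40 + (V_1 - 0)/100 = 0
Collecting terms: 0.035 × V_1 = 0.375  =>  V_1 = 10.71 V
The requested potential is V_1 = 10.71 V.

Final answer: V_1 = 10.71 V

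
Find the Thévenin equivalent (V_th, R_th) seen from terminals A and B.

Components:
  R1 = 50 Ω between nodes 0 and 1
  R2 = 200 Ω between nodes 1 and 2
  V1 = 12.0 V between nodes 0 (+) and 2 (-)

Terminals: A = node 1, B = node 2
Step 1 — V_th is the open-circuit voltage V_A - V_B (nothing connected across the terminals).
Nodal analysis, taking node 2 as the 0 V reference.
Source V1 fixes V_0 = 12 V.
KCL at each unknown node (sum of currents leaving = 0; resistances in Ω):
  Node 1: (V_1 - 12)/50 + (V_1 - 0)/200 = 0
Collecting terms: 0.025 × V_1 = 0.24  =>  V_1 = 9.6 V
V_th = V_1 - V_2 = 9.6 - 0 = 9.6 V
Step 2 — R_th: zero the source — replace V1 by a short circuit (node 2 merges into node 0) — and find the resistance seen between A (node 1) and B (node 0).
Reduce the network between node 1 (A) and node 0 (B) by series/parallel combination:
  Rp1 = R1 ‖ R2 (parallel, both between nodes 0 and 1) = 1/(1/50 + 1/200) = 40 Ω
R_th = 40 Ω

Final answer: V_th = 9.6 V, R_th = 40 Ω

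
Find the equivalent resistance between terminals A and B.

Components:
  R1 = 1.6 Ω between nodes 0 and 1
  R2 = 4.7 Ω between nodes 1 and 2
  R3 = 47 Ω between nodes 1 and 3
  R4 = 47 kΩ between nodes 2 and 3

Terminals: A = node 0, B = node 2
Reduce the network between node 0 (A) and node 2 (B) by series/parallel combination:
  Rs1 = R3 + R4 (series, joined only at node 3) = 47 + 47000 = 47050 Ω
  Rp1 = R2 ‖ Rs1 (parallel, both between nodes 1 and 2) = 1/(1/4.7 + 1/47050) = 4.7 Ω
  Rs2 = R1 + Rp1 (series, joined only at node 1) = 1.6 + 4.7 = 6.3 Ω
R_eq = 6.3 Ω

Final answer: 6.3 Ω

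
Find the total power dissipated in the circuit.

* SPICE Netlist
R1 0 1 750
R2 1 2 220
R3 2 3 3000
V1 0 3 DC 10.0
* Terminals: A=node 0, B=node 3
Nodal analysis, taking node 3 as the 0 V reference.
Source V1 fixes V_0 = 10 V.
KCL at each unknown node (sum of currents leaving = 0; resistances in Ω):
  Node 1: (V_1 - 10)/750 + (V_1 - V_2)/220 = 0
  Node 2: (V_2 - V_1)/220 + (V_2 - 0)/3000 = 0
Collecting terms (coefficients in siemens):
  0.005879·V_1 - 0.004545·V_2 = 0.01333
  0.004879·V_2 - 0.004545·V_1 = 0
Determinant D = (0.005879)(0.004879) - (-0.004545)(-0.004545) = 0.00000802
V_1 = [(0.01333)(0.004879) - (-0.004545)(0)]/D = 8.111 V
V_2 = [(0.005879)(0) - (0.01333)(-0.004545)]/D = 7.557 V
Power in each resistor, P = (ΔV)²/R:
  P_R1 = (10 - 8.111)²/750 = 0.004759 W
  P_R2 = (8.111 - 7.557)²/220 = 0.001396 W
  P_R3 = (7.557 - 0)²/3000 = 0.01903 W
P_total = P_R1 + P_R2 + P_R3 = 0.02519 W

Final answer: 0.02519 W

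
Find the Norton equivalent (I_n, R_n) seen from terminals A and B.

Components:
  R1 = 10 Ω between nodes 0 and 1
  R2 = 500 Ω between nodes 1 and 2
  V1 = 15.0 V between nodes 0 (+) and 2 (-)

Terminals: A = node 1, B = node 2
Find the Thévenin equivalent first; then I_n = V_th/R_th and R_n = R_th.
Step 1 — V_th is the open-circuit voltage V_A - V_B (nothing connected across the terminals).
Nodal analysis, taking node 2 as the 0 V reference.
Source V1 fixes V_0 = 15 V.
KCL at each unknown node (sum of currents leaving = 0; resistances in Ω):
  Node 1: (V_1 - 15)/10 + (V_1 - 0)/500 = 0
Collecting terms: 0.102 × V_1 = 1.5  =>  V_1 = 14.71 V
V_th = V_1 - V_2 = 14.71 - 0 = 14.71 V
Step 2 — R_th: zero the source — replace V1 by a short circuit (node 2 merges into node 0) — and find the resistance seen between A (node 1) and B (node 0).
Reduce the network between node 1 (A) and node 0 (B) by series/parallel combination:
  Rp1 = R1 ‖ R2 (parallel, both between nodes 0 and 1) = 1/(1/10 + 1/500) = 9.804 Ω
R_th = 9.804 Ω
I_n = V_th/R_th = 14.71/9.804 = 1.5 A, and R_n = R_th = 9.804 Ω

Final answer: I_n = 1.5 A, R_n = 9.804 Ω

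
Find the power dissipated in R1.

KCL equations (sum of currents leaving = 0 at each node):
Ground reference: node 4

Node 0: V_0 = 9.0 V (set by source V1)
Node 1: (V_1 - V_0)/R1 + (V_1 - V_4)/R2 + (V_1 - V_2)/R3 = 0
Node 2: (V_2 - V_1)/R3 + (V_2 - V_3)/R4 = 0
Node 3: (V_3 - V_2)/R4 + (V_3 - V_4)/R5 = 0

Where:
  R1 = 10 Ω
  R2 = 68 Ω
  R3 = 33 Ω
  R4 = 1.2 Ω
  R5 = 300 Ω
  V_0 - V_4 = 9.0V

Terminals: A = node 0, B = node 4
Nodal analysis, taking node 4 as the 0 V reference.
Source V1 fixes V_0 = 9 V.
KCL at each unknown node (sum of currents leaving = 0; resistances in Ω):
  Node 1: (V_1 - 9)/10 + (V_1 - 0)/68 + (V_1 - V_2)/33 = 0
  Node 2: (V_2 - V_1)/33 + (V_2 - V_3)/1.2 = 0
  Node 3: (V_3 - V_2)/1.2 + (V_3 - 0)/300 = 0
Collecting terms (coefficients in siemens):
  0.145·V_1 - 0.0303·V_2 = 0.9
  0.8636·V_2 - 0.0303·V_1 - 0.8333·V_3 = 0
  0.8367·V_3 - 0.8333·V_2 = 0
Solving these 3 simultaneous equations (Gaussian elimination) gives:
  V_1 = 7.647 V, V_2 = 6.892 V, V_3 = 6.864 V
I_R1 = (V_0 - V_1)/R1 = (9 - 7.647)/10 = 0.1353 A
P_R1 = I_R1² × R1 = (0.1353)² × 10 = 0.1831 W

Final answer: 0.1831 W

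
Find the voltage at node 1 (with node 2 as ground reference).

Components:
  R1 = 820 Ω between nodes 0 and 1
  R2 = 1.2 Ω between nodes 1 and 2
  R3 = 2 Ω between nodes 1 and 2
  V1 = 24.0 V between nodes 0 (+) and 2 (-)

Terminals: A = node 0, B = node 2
Nodal analysis, taking node 2 as the 0 V reference.
Source V1 fixes V_0 = 24 V.
KCL at each unknown node (sum of currents leaving = 0; resistances in Ω):
  Node 1: (V_1 - 24)/820 + (V_1 - 0)/1.2 + (V_1 - 0)/2 = 0
Collecting terms: 1.335 × V_1 = 0.02927  =>  V_1 = 0.02193 V
The requested potential is V_1 = 0.02193 V.

Final answer: V_1 = 0.02193 V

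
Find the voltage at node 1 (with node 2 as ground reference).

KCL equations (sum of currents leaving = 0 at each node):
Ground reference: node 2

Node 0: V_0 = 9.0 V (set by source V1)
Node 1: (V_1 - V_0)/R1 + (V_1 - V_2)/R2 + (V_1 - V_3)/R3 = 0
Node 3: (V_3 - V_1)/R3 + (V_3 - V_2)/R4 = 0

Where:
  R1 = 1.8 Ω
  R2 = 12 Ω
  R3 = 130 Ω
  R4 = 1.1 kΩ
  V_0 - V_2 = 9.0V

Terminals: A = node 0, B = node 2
Nodal analysis, taking node 2 as the 0 V reference.
Source V1 fixes V_0 = 9 V.
KCL at each unknown node (sum of currents leaving = 0; resistances in Ω):
  Node 1: (V_1 - 9)/1.8 + (V_1 - 0)/12 + (V_1 - V_3)/130 = 0
  Node 3: (V_3 - V_1)/130 + (V_3 - 0)/1100 = 0
Collecting terms (coefficients in siemens):
  0.6466·V_1 - 0.007692·V_3 = 5
  0.008601·V_3 - 0.007692·V_1 = 0
Determinant D = (0.6466)(0.008601) - (-0.007692)(-0.007692) = 0.005502
V_1 = [(5)(0.008601) - (-0.007692)(0)]/D = 7.816 V
V_3 = [(0.6466)(0) - (5)(-0.007692)]/D = 6.99 V
The requested potential is V_1 = 7.816 V.

Final answer: V_1 = 7.816 V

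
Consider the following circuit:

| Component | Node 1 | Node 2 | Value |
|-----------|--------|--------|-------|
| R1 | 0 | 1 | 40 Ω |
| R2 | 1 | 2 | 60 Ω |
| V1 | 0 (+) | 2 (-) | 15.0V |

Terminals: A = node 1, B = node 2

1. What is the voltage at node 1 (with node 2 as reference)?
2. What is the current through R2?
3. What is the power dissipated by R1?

Nodal analysis, taking node 2 as the 0 V reference.
Source V1 fixes V_0 = 15 V.
KCL at each unknown node (sum of currents leaving = 0; resistances in Ω):
  Node 1: (V_1 - 15)/40 + (V_1 - 0)/60 = 0
Collecting terms: 0.04167 × V_1 = 0.375  =>  V_1 = 9 V
Part 1:
  Read off the nodal solution: V_1 = 9 V
Part 2:
  I_R2 = (V_1 - V_2)/R2 = (9 - 0)/60 = 0.15 A
  Magnitude: I_R2 = 0.15 A
Part 3:
  I_R1 = (V_0 - V_1)/R1 = (15 - 9)/40 = 0.15 A
  P_R1 = I_R1² × R1 = (0.15)² × 40 = 0.9 W

Final answers:
1. V_1 = 9 V
2. I_R2 = 0.15 A
3. P_R1 = 0.9 W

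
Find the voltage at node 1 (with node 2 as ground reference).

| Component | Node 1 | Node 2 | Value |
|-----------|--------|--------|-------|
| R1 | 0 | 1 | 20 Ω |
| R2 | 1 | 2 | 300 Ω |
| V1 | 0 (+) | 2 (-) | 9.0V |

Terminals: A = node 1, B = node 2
Nodal analysis, taking node 2 as the 0 V reference.
Source V1 fixes V_0 = 9 V.
KCL at each unknown node (sum of currents leaving = 0; resistances in Ω):
  Node 1: (V_1 - 9)/20 + (V_1 - 0)/300 = 0
Collecting terms: 0.05333 × V_1 = 0.45  =>  V_1 = 8.438 V
The requested potential is V_1 = 8.438 V.

Final answer: V_1 = 8.438 V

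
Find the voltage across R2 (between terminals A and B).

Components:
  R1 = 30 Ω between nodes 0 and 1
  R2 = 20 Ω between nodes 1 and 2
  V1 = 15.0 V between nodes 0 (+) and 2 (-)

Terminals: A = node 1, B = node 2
R1 and R2 are in series across V1 (node 0 → node 1 → node 2), and the output A–B is taken across R2, so this is a voltage divider.
Series current: I = V1/(R1 + R2) = 15/(30 + 20) = 15/50 = 0.3 A
V_R2 = I × R2 = V1 × R2/(R1 + R2) = 15 × 20/50 = 6 V

Final answer: 6 V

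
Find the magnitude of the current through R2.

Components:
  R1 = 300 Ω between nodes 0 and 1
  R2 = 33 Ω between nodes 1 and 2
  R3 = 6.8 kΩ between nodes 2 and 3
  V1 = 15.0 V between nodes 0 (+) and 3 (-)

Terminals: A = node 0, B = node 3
Nodal analysis, taking node 3 as the 0 V reference.
Source V1 fixes V_0 = 15 V.
KCL at each unknown node (sum of currents leaving = 0; resistances in Ω):
  Node 1: (V_1 - 15)/300 + (V_1 - V_2)/33 = 0
  Node 2: (V_2 - V_1)/33 + (V_2 - 0)/6800 = 0
Collecting terms (coefficients in siemens):
  0.03364·V_1 - 0.0303·V_2 = 0.05
  0.03045·V_2 - 0.0303·V_1 = 0
Determinant D = (0.03364)(0.03045) - (-0.0303)(-0.0303) = 0.000106
V_1 = [(0.05)(0.03045) - (-0.0303)(0)]/D = 14.37 V
V_2 = [(0.03364)(0) - (0.05)(-0.0303)]/D = 14.3 V
I_R2 = (V_1 - V_2)/R2 = (14.37 - 14.3)/33 = 0.002103 A
|I_R2| = 0.002103 A

Final answer: |I_R2| = 0.002103 A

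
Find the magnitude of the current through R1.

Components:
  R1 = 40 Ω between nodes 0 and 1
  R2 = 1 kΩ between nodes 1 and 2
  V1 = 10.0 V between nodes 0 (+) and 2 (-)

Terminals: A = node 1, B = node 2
Nodal analysis, taking node 2 as the 0 V reference.
Source V1 fixes V_0 = 10 V.
KCL at each unknown node (sum of currents leaving = 0; resistances in Ω):
  Node 1: (V_1 - 10)/40 + (V_1 - 0)/1000 = 0
Collecting terms: 0.026 × V_1 = 0.25  =>  V_1 = 9.615 V
I_R1 = (V_0 - V_1)/R1 = (10 - 9.615)/40 = 0.009615 A
|I_R1| = 0.009615 A

Final answer: |I_R1| = 0.009615 A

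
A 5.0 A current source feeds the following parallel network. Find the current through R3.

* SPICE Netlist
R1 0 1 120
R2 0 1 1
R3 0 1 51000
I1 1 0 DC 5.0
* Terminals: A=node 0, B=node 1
All resistors sit directly between nodes 0 and 1, so they are in parallel and share one voltage V; the full source current 5 A splits among them.
1/R_par = 1/120 + 1/1 + 1/51000 = 1.008 S  =>  R_par = 0.9917 Ω
V = I × R_par = 5 × 0.9917 = 4.959 V
I_R3 = V/R3 = 4.959/51000 = 0.00009723 A

Final answer: 9.723e-05 A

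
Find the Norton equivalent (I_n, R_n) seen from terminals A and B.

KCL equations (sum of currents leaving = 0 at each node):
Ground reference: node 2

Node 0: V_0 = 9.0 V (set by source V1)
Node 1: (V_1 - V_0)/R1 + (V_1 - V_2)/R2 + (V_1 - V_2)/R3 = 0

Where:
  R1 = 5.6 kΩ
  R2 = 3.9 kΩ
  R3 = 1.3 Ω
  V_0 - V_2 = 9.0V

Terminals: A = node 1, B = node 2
Find the Thévenin equivalent first; then I_n = V_th/R_th and R_n = R_th.
Step 1 — V_th is the open-circuit voltage V_A - V_B (nothing connected across the terminals).
Nodal analysis, taking node 2 as the 0 V reference.
Source V1 fixes V_0 = 9 V.
KCL at each unknown node (sum of currents leaving = 0; resistances in Ω):
  Node 1: (V_1 - 9)/5600 + (V_1 - 0)/3900 + (V_1 - 0)/1.3 = 0
Collecting terms: 0.7697 × V_1 = 0.001607  =>  V_1 = 0.002088 V
V_th = V_1 - V_2 = 0.002088 - 0 = 0.002088 V
Step 2 — R_th: zero the source — replace V1 by a short circuit (node 2 merges into node 0) — and find the resistance seen between A (node 1) and B (node 0).
Reduce the network between node 1 (A) and node 0 (B) by series/parallel combination:
  Rp1 = R1 ‖ R2 ‖ R3 (parallel, all between nodes 0 and 1) = 1/(1/5600 + 1/3900 + 1/1.3) = 1.299 Ω
R_th = 1.299 Ω
I_n = V_th/R_th = 0.002088/1.299 = 0.001607 A, and R_n = R_th = 1.299 Ω

Final answer: I_n = 0.001607 A, R_n = 1.299 Ω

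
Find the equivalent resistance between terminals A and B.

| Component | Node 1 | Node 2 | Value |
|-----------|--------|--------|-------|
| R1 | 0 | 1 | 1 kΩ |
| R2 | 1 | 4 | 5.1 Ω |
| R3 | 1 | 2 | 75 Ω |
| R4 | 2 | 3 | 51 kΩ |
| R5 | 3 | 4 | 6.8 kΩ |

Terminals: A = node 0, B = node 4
Reduce the network between node 0 (A) and node 4 (B) by series/parallel combination:
  Rs1 = R3 + R4 (series, joined only at node 2) = 75 + 51000 = 51080 Ω
  Rs2 = R5 + Rs1 (series, joined only at node 3) = 6800 + 51080 = 57880 Ω
  Rp1 = R2 ‖ Rs2 (parallel, both between nodes 1 and 4) = 1/(1/5.1 + 1/57880) = 5.1 Ω
  Rs3 = R1 + Rp1 (series, joined only at node 1) = 1000 + 5.1 = 1005 Ω
R_eq = 1.005 kΩ

Final answer: 1.005 kΩ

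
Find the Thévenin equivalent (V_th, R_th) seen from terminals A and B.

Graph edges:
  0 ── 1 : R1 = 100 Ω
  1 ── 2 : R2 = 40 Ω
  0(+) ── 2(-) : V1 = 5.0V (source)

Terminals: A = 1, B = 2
Step 1 — V_th is the open-circuit voltage V_A - V_B (nothing connected across the terminals).
Nodal analysis, taking node 2 as the 0 V reference.
Source V1 fixes V_0 = 5 V.
KCL at each unknown node (sum of currents leaving = 0; resistances in Ω):
  Node 1: (V_1 - 5)/100 + (V_1 - 0)/40 = 0
Collecting terms: 0.035 × V_1 = 0.05  =>  V_1 = 1.429 V
V_th = V_1 - V_2 = 1.429 - 0 = 1.429 V
Step 2 — R_th: zero the source — replace V1 by a short circuit (node 2 merges into node 0) — and find the resistance seen between A (node 1) and B (node 0).
Reduce the network between node 1 (A) and node 0 (B) by series/parallel combination:
  Rp1 = R1 ‖ R2 (parallel, both between nodes 0 and 1) = 1/(1/100 + 1/40) = 28.57 Ω
R_th = 28.57 Ω

Final answer: V_th = 1.429 V, R_th = 28.57 Ω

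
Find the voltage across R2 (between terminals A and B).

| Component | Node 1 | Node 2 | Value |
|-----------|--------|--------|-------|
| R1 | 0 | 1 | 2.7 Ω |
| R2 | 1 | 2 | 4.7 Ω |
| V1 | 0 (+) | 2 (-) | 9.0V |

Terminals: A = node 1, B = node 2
R1 and R2 are in series across V1 (node 0 → node 1 → node 2), and the output A–B is taken across R2, so this is a voltage divider.
Series current: I = V1/(R1 + R2) = 9/(2.7 + 4.7) = 9/7.4 = 1.216 A
V_R2 = I × R2 = V1 × R2/(R1 + R2) = 9 × 4.7/7.4 = 5.716 V

Final answer: 5.716 V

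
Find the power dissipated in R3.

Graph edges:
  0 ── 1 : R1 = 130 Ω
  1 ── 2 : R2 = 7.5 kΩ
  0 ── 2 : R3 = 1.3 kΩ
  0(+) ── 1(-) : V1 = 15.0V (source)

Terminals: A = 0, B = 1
Nodal analysis, taking node 1 as the 0 V reference.
Source V1 fixes V_0 = 15 V.
KCL at each unknown node (sum of currents leaving = 0; resistances in Ω):
  Node 2: (V_2 - 0)/7500 + (V_2 - 15)/1300 = 0
Collecting terms: 0.0009026 × V_2 = 0.01154  =>  V_2 = 12.78 V
I_R3 = (V_0 - V_2)/R3 = (15 - 12.78)/1300 = 0.001705 A
P_R3 = I_R3² × R3 = (0.001705)² × 1300 = 0.003777 W

Final answer: 0.003777 W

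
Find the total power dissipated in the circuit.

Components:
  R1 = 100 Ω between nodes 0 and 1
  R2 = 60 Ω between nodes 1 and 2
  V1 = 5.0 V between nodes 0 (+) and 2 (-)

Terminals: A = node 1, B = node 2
Nodal analysis, taking node 2 as the 0 V reference.
Source V1 fixes V_0 = 5 V.
KCL at each unknown node (sum of currents leaving = 0; resistances in Ω):
  Node 1: (V_1 - 5)/100 + (V_1 - 0)/60 = 0
Collecting terms: 0.02667 × V_1 = 0.05  =>  V_1 = 1.875 V
Power in each resistor, P = (ΔV)²/R:
  P_R1 = (5 - 1.875)²/100 = 0.09766 W
  P_R2 = (1.875 - 0)²/60 = 0.05859 W
P_total = P_R1 + P_R2 = 0.1562 W

Final answer: 0.1562 W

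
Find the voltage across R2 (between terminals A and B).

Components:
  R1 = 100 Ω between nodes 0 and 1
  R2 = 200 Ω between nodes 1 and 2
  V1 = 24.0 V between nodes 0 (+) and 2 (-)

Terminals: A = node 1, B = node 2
R1 and R2 are in series across V1 (node 0 → node 1 → node 2), and the output A–B is taken across R2, so this is a voltage divider.
Series current: I = V1/(R1 + R2) = 24/(100 + 200) = 24/300 = 0.08 A
V_R2 = I × R2 = V1 × R2/(R1 + R2) = 24 × 200/300 = 16 V

Final answer: 16 V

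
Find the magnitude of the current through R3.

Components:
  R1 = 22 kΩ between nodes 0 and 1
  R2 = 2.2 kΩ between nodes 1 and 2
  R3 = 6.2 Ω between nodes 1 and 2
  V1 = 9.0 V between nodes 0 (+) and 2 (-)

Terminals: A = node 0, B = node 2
Nodal analysis, taking node 2 as the 0 V reference.
Source V1 fixes V_0 = 9 V.
KCL at each unknown node (sum of currents leaving = 0; resistances in Ω):
  Node 1: (V_1 - 9)/22000 + (V_1 - 0)/2200 + (V_1 - 0)/6.2 = 0
Collecting terms: 0.1618 × V_1 = 0.0004091  =>  V_1 = 0.002529 V
I_R3 = (V_1 - V_2)/R3 = (0.002529 - 0)/6.2 = 0.0004078 A
|I_R3| = 0.0004078 A

Final answer: |I_R3| = 0.0004078 A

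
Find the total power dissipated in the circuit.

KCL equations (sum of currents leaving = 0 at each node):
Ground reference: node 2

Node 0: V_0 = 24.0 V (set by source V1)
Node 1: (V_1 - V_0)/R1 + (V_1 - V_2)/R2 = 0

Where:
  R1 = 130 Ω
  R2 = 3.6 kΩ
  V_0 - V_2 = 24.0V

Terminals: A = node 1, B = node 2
Nodal analysis, taking node 2 as the 0 V reference.
Source V1 fixes V_0 = 24 V.
KCL at each unknown node (sum of currents leaving = 0; resistances in Ω):
  Node 1: (V_1 - 24)/130 + (V_1 - 0)/3600 = 0
Collecting terms: 0.00797 × V_1 = 0.1846  =>  V_1 = 23.16 V
Power in each resistor, P = (ΔV)²/R:
  P_R1 = (24 - 23.16)²/130 = 0.005382 W
  P_R2 = (23.16 - 0)²/3600 = 0.149 W
P_total = P_R1 + P_R2 = 0.1544 W

Final answer: 0.1544 W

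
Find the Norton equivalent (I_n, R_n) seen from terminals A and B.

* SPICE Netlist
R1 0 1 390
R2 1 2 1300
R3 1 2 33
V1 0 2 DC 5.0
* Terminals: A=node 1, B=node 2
Find the Thévenin equivalent first; then I_n = V_th/R_th and R_n = R_th.
Step 1 — V_th is the open-circuit voltage V_A - V_B (nothing connected across the terminals).
Nodal analysis, taking node 2 as the 0 V reference.
Source V1 fixes V_0 = 5 V.
KCL at each unknown node (sum of currents leaving = 0; resistances in Ω):
  Node 1: (V_1 - 5)/390 + (V_1 - 0)/1300 + (V_1 - 0)/33 = 0
Collecting terms: 0.03364 × V_1 = 0.01282  =>  V_1 = 0.3812 V
V_th = V_1 - V_2 = 0.3812 - 0 = 0.3812 V
Step 2 — R_th: zero the source — replace V1 by a short circuit (node 2 merges into node 0) — and find the resistance seen between A (node 1) and B (node 0).
Reduce the network between node 1 (A) and node 0 (B) by series/parallel combination:
  Rp1 = R1 ‖ R2 ‖ R3 (parallel, all between nodes 0 and 1) = 1/(1/390 + 1/1300 + 1/33) = 29.73 Ω
R_th = 29.73 Ω
I_n = V_th/R_th = 0.3812/29.73 = 0.01282 A, and R_n = R_th = 29.73 Ω

Final answer: I_n = 0.01282 A, R_n = 29.73 Ω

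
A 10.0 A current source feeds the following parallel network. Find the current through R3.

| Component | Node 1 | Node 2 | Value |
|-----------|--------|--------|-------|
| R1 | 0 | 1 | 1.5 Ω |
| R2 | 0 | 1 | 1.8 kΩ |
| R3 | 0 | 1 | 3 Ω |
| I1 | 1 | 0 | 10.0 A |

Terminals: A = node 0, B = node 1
All resistors sit directly between nodes 0 and 1, so they are in parallel and share one voltage V; the full source current 10 A splits among them.
1/R_par = 1/1.5 + 1/1800 + 1/3 = 1.001 S  =>  R_par = 0.9994 Ω
V = I × R_par = 10 × 0.9994 = 9.994 V
I_R3 = V/R3 = 9.994/3 = 3.331 A

Final answer: 3.331 A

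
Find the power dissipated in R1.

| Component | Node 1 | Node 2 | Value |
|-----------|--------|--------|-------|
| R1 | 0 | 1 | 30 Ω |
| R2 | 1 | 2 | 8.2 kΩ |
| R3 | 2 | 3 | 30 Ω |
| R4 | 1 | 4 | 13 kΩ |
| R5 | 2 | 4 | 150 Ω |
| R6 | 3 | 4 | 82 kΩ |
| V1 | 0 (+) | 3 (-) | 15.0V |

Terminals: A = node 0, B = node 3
Nodal analysis, taking node 3 as the 0 V reference.
Source V1 fixes V_0 = 15 V.
KCL at each unknown node (sum of currents leaving = 0; resistances in Ω):
  Node 1: (V_1 - 15)/30 + (V_1 - V_2)/8200 + (V_1 - V_4)/13000 = 0
  Node 2: (V_2 - V_1)/8200 + (V_2 - 0)/30 + (V_2 - V_4)/150 = 0
  Node 4: (V_4 - V_1)/13000 + (V_4 - V_2)/150 + (V_4 - 0)/82000 = 0
Collecting terms (coefficients in siemens):
  0.03353·V_1 - 0.000122·V_2 - 0.00007692·V_4 = 0.5
  0.04012·V_2 - 0.000122·V_1 - 0.006667·V_4 = 0
  0.006756·V_4 - 0.00007692·V_1 - 0.006667·V_2 = 0
Solving these 3 simultaneous equations (Gaussian elimination) gives:
  V_1 = 14.91 V, V_2 = 0.08796 V, V_4 = 0.2566 V
I_R1 = (V_0 - V_1)/R1 = (15 - 14.91)/30 = 0.002935 A
P_R1 = I_R1² × R1 = (0.002935)² × 30 = 0.0002585 W

Final answer: 0.0002585 W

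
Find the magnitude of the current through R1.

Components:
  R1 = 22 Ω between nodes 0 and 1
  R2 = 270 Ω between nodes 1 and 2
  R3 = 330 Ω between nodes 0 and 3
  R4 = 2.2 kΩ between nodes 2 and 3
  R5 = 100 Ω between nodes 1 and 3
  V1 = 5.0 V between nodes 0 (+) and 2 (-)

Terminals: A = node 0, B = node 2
Nodal analysis, taking node 2 as the 0 V reference.
Source V1 fixes V_0 = 5 V.
KCL at each unknown node (sum of currents leaving = 0; resistances in Ω):
  Node 1: (V_1 - 5)/22 + (V_1 - 0)/270 + (V_1 - V_3)/100 = 0
  Node 3: (V_3 - 5)/330 + (V_3 - 0)/2200 + (V_3 - V_1)/100 = 0
Collecting terms (coefficients in siemens):
  0.05916·V_1 - 0.01·V_3 = 0.2273
  0.01348·V_3 - 0.01·V_1 = 0.01515
Determinant D = (0.05916)(0.01348) - (-0.01)(-0.01) = 0.0006977
V_1 = [(0.2273)(0.01348) - (-0.01)(0.01515)]/D = 4.61 V
V_3 = [(0.05916)(0.01515) - (0.2273)(-0.01)]/D = 4.542 V
I_R1 = (V_0 - V_1)/R1 = (5 - 4.61)/22 = 0.01775 A
|I_R1| = 0.01775 A

Final answer: |I_R1| = 0.01775 A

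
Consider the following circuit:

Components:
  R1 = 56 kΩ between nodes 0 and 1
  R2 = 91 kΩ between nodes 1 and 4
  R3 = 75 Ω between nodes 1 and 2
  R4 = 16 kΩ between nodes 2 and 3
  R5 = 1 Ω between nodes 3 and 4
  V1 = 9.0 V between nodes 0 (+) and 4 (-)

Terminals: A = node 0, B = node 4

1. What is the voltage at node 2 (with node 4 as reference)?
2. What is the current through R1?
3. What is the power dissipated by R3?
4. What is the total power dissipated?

Nodal analysis, taking node 4 as the 0 V reference.
Source V1 fixes V_0 = 9 V.
KCL at each unknown node (sum of currents leaving = 0; resistances in Ω):
  Node 1: (V_1 - 9)/56000 + (V_1 - 0)/91000 + (V_1 - V_2)/75 = 0
  Node 2: (V_2 - V_1)/75 + (V_2 - V_3)/16000 = 0
  Node 3: (V_3 - V_2)/16000 + (V_3 - 0)/1 = 0
Collecting terms (coefficients in siemens):
  0.01336·V_1 - 0.01333·V_2 = 0.0001607
  0.0134·V_2 - 0.01333·V_1 - 0.0000625·V_3 = 0
  1·V_3 - 0.0000625·V_2 = 0
Solving these 3 simultaneous equations (Gaussian elimination) gives:
  V_1 = 1.765 V, V_2 = 1.757 V, V_3 = 0.0001098 V
Part 1:
  Read off the nodal solution: V_2 = 1.757 V
Part 2:
  I_R1 = (V_0 - V_1)/R1 = (9 - 1.765)/56000 = 0.0001292 A
  Magnitude: I_R1 = 0.0001292 A
Part 3:
  I_R3 = (V_1 - V_2)/R3 = (1.765 - 1.757)/75 = 0.0001098 A
  P_R3 = I_R3² × R3 = (0.0001098)² × 75 = 0.0000009042 W
Part 4:
  Power in each resistor, P = (ΔV)²/R:
    P_R1 = (9 - 1.765)²/56000 = 0.0009347 W
    P_R2 = (1.765 - 0)²/91000 = 0.00003424 W
    P_R3 = (1.765 - 1.757)²/75 = 0.0000009042 W
    P_R4 = (1.757 - 0.0001098)²/16000 = 0.0001929 W
    P_R5 = (0.0001098 - 0)²/1 = 0.00000001206 W
  P_total = P_R1 + P_R2 + P_R3 + P_R4 + P_R5 = 0.001163 W

Final answers:
1. V_2 = 1.757 V
2. I_R1 = 0.0001292 A
3. P_R3 = 9.042e-07 W
4. P_total = 0.001163 W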